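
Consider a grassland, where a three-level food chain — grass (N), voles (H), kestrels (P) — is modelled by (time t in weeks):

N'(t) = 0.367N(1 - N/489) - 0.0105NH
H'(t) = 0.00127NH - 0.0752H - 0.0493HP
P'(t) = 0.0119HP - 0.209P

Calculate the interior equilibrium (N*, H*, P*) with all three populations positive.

From dP/dt = 0: 0.0119H* = 0.209, so H* = 17.6.
From dN/dt = 0: 0.367(1 - N*/489) = 0.0105·17.6, giving N* = 489·(1 - 0.502) = 243.
From dH/dt = 0: 0.00127·243 - 0.0752 = 0.0493P*, so P* = 0.234/0.0493 = 4.74.

N* ≈ 243, H* ≈ 17.6, P* ≈ 4.74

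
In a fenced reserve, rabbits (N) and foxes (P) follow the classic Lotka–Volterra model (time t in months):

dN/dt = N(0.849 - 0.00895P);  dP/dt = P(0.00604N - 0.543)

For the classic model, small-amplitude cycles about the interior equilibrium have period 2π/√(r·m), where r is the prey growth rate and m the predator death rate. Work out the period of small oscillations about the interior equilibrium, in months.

T ≈ 9.25 months

Here r = 0.849 and m = 0.543, so r·m = 0.461.
ω = √0.461 = 0.679 per month, hence T = 2π/ω ≈ 9.25 months.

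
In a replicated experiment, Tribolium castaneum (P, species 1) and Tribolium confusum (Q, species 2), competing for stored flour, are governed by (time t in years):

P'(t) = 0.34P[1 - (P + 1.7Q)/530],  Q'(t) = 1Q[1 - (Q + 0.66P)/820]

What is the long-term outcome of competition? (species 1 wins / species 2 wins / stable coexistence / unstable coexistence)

Compare the nullcline intercepts: K1/α12 = 530/1.7 = 312 < K2 = 820; K2/α21 = 820/0.66 = 1240 > K1 = 530.
Since the inequalities point opposite ways, species 2 can invade but species 1 cannot.

species 2 excludes species 1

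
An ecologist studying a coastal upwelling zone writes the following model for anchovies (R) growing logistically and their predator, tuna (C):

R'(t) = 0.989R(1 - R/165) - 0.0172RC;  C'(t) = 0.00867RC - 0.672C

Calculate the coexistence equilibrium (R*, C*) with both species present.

From dC/dt = 0 with C > 0: 0.00867R* = 0.672, so R* = 77.5.
Substitute into dR/dt = 0: 0.989(1 - 77.5/165) = 0.0172C*.
The bracket is 0.53, giving C* = 0.524/0.0172 = 30.5.

R* ≈ 77.5, C* ≈ 30.5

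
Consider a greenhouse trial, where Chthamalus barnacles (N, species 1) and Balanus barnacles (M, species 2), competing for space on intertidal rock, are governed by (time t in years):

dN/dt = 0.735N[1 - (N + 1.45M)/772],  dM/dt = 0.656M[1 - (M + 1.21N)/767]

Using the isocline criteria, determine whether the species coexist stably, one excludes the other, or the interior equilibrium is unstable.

unstable coexistence (outcome depends on initial conditions)

Compare the nullcline intercepts: K1/α12 = 772/1.45 = 532 < K2 = 767; K2/α21 = 767/1.21 = 634 < K1 = 772.
Since both are reversed, neither can invade when rare; the interior point is a saddle.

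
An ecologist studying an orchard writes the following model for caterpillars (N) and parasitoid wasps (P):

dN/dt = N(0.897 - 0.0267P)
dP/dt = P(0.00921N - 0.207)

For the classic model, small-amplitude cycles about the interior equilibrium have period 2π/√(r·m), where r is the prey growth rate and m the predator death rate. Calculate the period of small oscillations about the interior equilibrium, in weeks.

Here r = 0.897 and m = 0.207, so r·m = 0.186.
ω = √0.186 = 0.431 per week, hence T = 2π/ω ≈ 14.6 weeks.

T ≈ 14.6 weeks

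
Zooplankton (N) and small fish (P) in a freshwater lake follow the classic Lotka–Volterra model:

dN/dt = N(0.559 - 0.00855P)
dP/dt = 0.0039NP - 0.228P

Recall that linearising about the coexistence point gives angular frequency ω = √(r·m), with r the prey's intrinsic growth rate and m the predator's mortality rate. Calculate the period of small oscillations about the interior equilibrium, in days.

Here r = 0.559 and m = 0.228, so r·m = 0.127.
ω = √0.127 = 0.357 per day, hence T = 2π/ω ≈ 17.6 days.

T ≈ 17.6 days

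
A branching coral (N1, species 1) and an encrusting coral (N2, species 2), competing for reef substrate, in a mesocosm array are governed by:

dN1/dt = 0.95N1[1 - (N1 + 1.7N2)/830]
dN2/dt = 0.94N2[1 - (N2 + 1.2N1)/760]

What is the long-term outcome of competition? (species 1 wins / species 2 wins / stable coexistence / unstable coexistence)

unstable coexistence (outcome depends on initial conditions)

Compare the nullcline intercepts: K1/α12 = 830/1.7 = 488 < K2 = 760; K2/α21 = 760/1.2 = 633 < K1 = 830.
Since both are reversed, neither can invade when rare; the interior point is a saddle.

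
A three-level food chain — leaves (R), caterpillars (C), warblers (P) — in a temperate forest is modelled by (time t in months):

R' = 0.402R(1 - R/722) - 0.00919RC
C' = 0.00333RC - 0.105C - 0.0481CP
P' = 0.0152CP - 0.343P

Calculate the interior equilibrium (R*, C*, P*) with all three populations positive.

R* ≈ 350, C* ≈ 22.6, P* ≈ 22

From dP/dt = 0: 0.0152C* = 0.343, so C* = 22.6.
From dR/dt = 0: 0.402(1 - R*/722) = 0.00919·22.6, giving R* = 722·(1 - 0.516) = 350.
From dC/dt = 0: 0.00333·350 - 0.105 = 0.0481P*, so P* = 1.06/0.0481 = 22.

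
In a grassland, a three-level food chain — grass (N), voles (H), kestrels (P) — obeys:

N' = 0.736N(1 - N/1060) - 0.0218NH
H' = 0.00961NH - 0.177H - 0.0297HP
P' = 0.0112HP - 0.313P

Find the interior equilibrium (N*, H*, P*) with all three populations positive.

N* ≈ 183, H* ≈ 27.9, P* ≈ 53.1

From dP/dt = 0: 0.0112H* = 0.313, so H* = 27.9.
From dN/dt = 0: 0.736(1 - N*/1060) = 0.0218·27.9, giving N* = 1060·(1 - 0.828) = 183.
From dH/dt = 0: 0.00961·183 - 0.177 = 0.0297P*, so P* = 1.58/0.0297 = 53.1.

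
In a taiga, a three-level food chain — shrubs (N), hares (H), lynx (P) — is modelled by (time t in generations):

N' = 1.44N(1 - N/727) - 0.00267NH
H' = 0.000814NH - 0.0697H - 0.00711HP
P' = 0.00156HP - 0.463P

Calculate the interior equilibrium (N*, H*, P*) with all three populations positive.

N* ≈ 327, H* ≈ 297, P* ≈ 27.6

From dP/dt = 0: 0.00156H* = 0.463, so H* = 297.
From dN/dt = 0: 1.44(1 - N*/727) = 0.00267·297, giving N* = 727·(1 - 0.55) = 327.
From dH/dt = 0: 0.000814·327 - 0.0697 = 0.00711P*, so P* = 0.196/0.00711 = 27.6.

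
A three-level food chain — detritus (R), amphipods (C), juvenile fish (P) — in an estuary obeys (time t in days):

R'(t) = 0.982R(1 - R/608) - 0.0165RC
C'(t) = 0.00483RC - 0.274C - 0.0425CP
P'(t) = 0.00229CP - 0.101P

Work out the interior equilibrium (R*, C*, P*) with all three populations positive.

From dP/dt = 0: 0.00229C* = 0.101, so C* = 44.1.
From dR/dt = 0: 0.982(1 - R*/608) = 0.0165·44.1, giving R* = 608·(1 - 0.741) = 157.
From dC/dt = 0: 0.00483·157 - 0.274 = 0.0425P*, so P* = 0.486/0.0425 = 11.4.

R* ≈ 157, C* ≈ 44.1, P* ≈ 11.4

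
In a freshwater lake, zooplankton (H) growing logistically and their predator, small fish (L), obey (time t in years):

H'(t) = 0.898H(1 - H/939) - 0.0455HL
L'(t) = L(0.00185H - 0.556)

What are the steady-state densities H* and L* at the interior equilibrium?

H* ≈ 301, L* ≈ 13.4

From dL/dt = 0 with L > 0: 0.00185H* = 0.556, so H* = 301.
Substitute into dH/dt = 0: 0.898(1 - 301/939) = 0.0455L*.
The bracket is 0.68, giving L* = 0.611/0.0455 = 13.4.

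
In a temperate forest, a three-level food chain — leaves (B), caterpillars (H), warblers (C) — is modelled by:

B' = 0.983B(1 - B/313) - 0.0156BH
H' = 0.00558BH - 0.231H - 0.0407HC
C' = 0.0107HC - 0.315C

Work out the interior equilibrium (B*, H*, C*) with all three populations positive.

From dC/dt = 0: 0.0107H* = 0.315, so H* = 29.4.
From dB/dt = 0: 0.983(1 - B*/313) = 0.0156·29.4, giving B* = 313·(1 - 0.467) = 167.
From dH/dt = 0: 0.00558·167 - 0.231 = 0.0407C*, so C* = 0.7/0.0407 = 17.2.

B* ≈ 167, H* ≈ 29.4, C* ≈ 17.2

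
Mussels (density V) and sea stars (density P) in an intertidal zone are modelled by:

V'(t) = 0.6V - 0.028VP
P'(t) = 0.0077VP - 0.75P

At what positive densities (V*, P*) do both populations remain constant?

V* ≈ 97.4, P* ≈ 21.4

Set dP/dt = 0 with P > 0: 0.0077V - 0.75 = 0, so V* = 0.75/0.0077 = 97.4.
Set dV/dt = 0 with V > 0: 0.6 - 0.028P = 0, so P* = 0.6/0.028 = 21.4.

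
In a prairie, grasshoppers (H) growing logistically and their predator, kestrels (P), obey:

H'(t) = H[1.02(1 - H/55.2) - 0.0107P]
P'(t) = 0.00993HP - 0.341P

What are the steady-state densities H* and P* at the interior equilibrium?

From dP/dt = 0 with P > 0: 0.00993H* = 0.341, so H* = 34.3.
Substitute into dH/dt = 0: 1.02(1 - 34.3/55.2) = 0.0107P*.
The bracket is 0.378, giving P* = 0.385/0.0107 = 36.

H* ≈ 34.3, P* ≈ 36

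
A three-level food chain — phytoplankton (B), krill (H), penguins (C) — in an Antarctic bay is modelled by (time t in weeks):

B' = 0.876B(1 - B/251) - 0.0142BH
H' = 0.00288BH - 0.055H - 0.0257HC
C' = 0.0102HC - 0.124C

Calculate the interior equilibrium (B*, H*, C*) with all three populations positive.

From dC/dt = 0: 0.0102H* = 0.124, so H* = 12.2.
From dB/dt = 0: 0.876(1 - B*/251) = 0.0142·12.2, giving B* = 251·(1 - 0.197) = 202.
From dH/dt = 0: 0.00288·202 - 0.055 = 0.0257C*, so C* = 0.525/0.0257 = 20.4.

B* ≈ 202, H* ≈ 12.2, C* ≈ 20.4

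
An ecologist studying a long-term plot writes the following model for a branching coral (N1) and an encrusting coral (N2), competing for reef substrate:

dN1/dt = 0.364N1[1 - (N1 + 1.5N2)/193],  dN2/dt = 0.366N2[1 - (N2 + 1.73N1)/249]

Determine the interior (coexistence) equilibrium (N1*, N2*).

N1* ≈ 113, N2* ≈ 53.2

Setting both brackets to zero gives the nullclines N1 + 1.5N2 = 193 and 1.73N1 + N2 = 249.
Substituting N2 = 249 - 1.73N1 into the first: N1(1 - 1.5·1.73) = 193 - 1.5·249.
So N1* = -180/-1.59 = 113, and then N2* = 249 - 1.73·113 = 53.2.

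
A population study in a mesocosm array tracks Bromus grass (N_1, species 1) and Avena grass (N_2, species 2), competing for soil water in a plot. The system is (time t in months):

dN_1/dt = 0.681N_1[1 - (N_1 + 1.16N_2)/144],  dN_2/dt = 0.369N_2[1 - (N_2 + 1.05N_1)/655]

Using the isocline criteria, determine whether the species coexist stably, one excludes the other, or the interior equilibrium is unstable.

Compare the nullcline intercepts: K1/α12 = 144/1.16 = 124 < K2 = 655; K2/α21 = 655/1.05 = 624 > K1 = 144.
Since the inequalities point opposite ways, species 2 can invade but species 1 cannot.

species 2 excludes species 1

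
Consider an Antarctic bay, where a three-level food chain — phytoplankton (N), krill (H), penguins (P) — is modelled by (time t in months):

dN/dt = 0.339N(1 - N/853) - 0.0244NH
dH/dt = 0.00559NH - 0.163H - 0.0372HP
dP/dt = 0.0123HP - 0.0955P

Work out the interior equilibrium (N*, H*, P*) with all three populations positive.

N* ≈ 376, H* ≈ 7.76, P* ≈ 52.2

From dP/dt = 0: 0.0123H* = 0.0955, so H* = 7.76.
From dN/dt = 0: 0.339(1 - N*/853) = 0.0244·7.76, giving N* = 853·(1 - 0.559) = 376.
From dH/dt = 0: 0.00559·376 - 0.163 = 0.0372P*, so P* = 1.94/0.0372 = 52.2.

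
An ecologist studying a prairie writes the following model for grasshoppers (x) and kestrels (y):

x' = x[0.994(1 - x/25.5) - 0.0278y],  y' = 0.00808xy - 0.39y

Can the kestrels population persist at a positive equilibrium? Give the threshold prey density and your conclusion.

The predator equation gives dy/dt > 0 only when x > 0.39/0.00808 = 48.3.
Without the predator, x → K = 25.5. Since 25.5 < 48.3, the predator cannot invade.

Threshold x = 48.3; K < 48.3, so no, the predator goes extinct.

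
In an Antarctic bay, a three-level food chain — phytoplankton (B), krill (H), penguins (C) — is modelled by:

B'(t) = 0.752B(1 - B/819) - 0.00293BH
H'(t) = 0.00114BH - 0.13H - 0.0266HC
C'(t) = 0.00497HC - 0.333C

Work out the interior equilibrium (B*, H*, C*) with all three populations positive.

From dC/dt = 0: 0.00497H* = 0.333, so H* = 67.
From dB/dt = 0: 0.752(1 - B*/819) = 0.00293·67, giving B* = 819·(1 - 0.261) = 605.
From dH/dt = 0: 0.00114·605 - 0.13 = 0.0266C*, so C* = 0.56/0.0266 = 21.

B* ≈ 605, H* ≈ 67, C* ≈ 21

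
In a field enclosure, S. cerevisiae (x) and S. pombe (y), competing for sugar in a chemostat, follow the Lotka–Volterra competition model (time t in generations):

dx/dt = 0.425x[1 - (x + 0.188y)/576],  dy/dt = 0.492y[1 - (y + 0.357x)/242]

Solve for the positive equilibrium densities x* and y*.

x* ≈ 569, y* ≈ 39

Setting both brackets to zero gives the nullclines x + 0.188y = 576 and 0.357x + y = 242.
Substituting y = 242 - 0.357x into the first: x(1 - 0.188·0.357) = 576 - 0.188·242.
So x* = 531/0.933 = 569, and then y* = 242 - 0.357·569 = 39.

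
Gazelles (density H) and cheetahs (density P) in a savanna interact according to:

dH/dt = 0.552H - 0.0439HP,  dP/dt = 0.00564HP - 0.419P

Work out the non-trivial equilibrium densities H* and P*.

H* ≈ 74.3, P* ≈ 12.6

Set dP/dt = 0 with P > 0: 0.00564H - 0.419 = 0, so H* = 0.419/0.00564 = 74.3.
Set dH/dt = 0 with H > 0: 0.552 - 0.0439P = 0, so P* = 0.552/0.0439 = 12.6.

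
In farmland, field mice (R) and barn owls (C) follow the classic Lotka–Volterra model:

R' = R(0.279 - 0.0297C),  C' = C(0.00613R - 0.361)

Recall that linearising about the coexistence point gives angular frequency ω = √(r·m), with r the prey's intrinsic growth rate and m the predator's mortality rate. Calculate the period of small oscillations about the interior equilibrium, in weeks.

Here r = 0.279 and m = 0.361, so r·m = 0.101.
ω = √0.101 = 0.317 per week, hence T = 2π/ω ≈ 19.8 weeks.

T ≈ 19.8 weeks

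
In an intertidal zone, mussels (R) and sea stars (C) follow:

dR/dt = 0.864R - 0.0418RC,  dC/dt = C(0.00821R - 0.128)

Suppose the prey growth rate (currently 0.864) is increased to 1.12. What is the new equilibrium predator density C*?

At the interior fixed point, setting dR/dt = 0 with R > 0 fixes C* = (prey growth rate)/(RC coefficient) — independent of the other coefficients.
With the change, C* = 1.12/0.0418 = 26.8; it rises from 20.7.

C* ≈ 26.8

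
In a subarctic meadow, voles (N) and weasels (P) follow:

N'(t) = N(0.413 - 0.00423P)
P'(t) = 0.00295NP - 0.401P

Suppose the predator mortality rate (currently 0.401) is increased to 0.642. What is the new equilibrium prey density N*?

N* ≈ 218

At the interior fixed point, setting dP/dt = 0 with P > 0 fixes N* = (predator death rate)/(NP coefficient) — independent of the other coefficients.
With the change, N* = 0.642/0.00295 = 218; it rises from 136.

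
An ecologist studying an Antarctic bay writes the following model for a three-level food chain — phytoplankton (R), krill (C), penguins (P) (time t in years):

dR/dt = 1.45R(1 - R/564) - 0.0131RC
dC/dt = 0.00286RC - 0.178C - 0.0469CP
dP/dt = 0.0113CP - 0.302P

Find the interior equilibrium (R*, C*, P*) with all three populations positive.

From dP/dt = 0: 0.0113C* = 0.302, so C* = 26.7.
From dR/dt = 0: 1.45(1 - R*/564) = 0.0131·26.7, giving R* = 564·(1 - 0.241) = 428.
From dC/dt = 0: 0.00286·428 - 0.178 = 0.0469P*, so P* = 1.05/0.0469 = 22.3.

R* ≈ 428, C* ≈ 26.7, P* ≈ 22.3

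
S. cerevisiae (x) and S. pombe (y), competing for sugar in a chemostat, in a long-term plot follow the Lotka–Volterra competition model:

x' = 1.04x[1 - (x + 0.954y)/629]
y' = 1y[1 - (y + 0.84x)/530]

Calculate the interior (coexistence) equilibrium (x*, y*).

Setting both brackets to zero gives the nullclines x + 0.954y = 629 and 0.84x + y = 530.
Substituting y = 530 - 0.84x into the first: x(1 - 0.954·0.84) = 629 - 0.954·530.
So x* = 123/0.199 = 621, and then y* = 530 - 0.84·621 = 8.26.

x* ≈ 621, y* ≈ 8.26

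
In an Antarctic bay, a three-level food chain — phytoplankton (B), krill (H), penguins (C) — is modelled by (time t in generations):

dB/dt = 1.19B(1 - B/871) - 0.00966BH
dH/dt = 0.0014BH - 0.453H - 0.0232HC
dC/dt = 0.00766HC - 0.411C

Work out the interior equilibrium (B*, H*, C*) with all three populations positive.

B* ≈ 492, H* ≈ 53.7, C* ≈ 10.1

From dC/dt = 0: 0.00766H* = 0.411, so H* = 53.7.
From dB/dt = 0: 1.19(1 - B*/871) = 0.00966·53.7, giving B* = 871·(1 - 0.436) = 492.
From dH/dt = 0: 0.0014·492 - 0.453 = 0.0232C*, so C* = 0.235/0.0232 = 10.1.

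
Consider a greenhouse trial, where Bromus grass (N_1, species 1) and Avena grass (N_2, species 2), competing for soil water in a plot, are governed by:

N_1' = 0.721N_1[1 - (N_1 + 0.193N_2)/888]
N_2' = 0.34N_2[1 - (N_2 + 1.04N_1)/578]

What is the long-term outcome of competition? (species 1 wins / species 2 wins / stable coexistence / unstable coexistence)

Compare the nullcline intercepts: K1/α12 = 888/0.193 = 4600 > K2 = 578; K2/α21 = 578/1.04 = 556 < K1 = 888.
Since the inequalities point opposite ways, species 1 can invade but species 2 cannot.

species 1 excludes species 2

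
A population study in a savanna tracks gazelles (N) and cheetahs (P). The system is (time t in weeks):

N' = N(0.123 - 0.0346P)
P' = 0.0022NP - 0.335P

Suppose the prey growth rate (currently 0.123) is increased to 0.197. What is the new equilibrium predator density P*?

P* ≈ 5.69

At the interior fixed point, setting dN/dt = 0 with N > 0 fixes P* = (prey growth rate)/(NP coefficient) — independent of the other coefficients.
With the change, P* = 0.197/0.0346 = 5.69; it rises from 3.55.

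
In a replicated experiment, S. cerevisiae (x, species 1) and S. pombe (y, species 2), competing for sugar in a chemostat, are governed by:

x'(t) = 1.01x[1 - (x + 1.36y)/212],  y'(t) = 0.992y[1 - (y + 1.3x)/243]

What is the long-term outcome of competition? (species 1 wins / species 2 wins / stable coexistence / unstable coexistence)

unstable coexistence (outcome depends on initial conditions)

Compare the nullcline intercepts: K1/α12 = 212/1.36 = 156 < K2 = 243; K2/α21 = 243/1.3 = 187 < K1 = 212.
Since both are reversed, neither can invade when rare; the interior point is a saddle.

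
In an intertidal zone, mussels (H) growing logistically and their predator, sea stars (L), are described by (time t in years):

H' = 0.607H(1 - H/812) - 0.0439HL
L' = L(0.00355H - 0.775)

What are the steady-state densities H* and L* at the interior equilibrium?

H* ≈ 218, L* ≈ 10.1

From dL/dt = 0 with L > 0: 0.00355H* = 0.775, so H* = 218.
Substitute into dH/dt = 0: 0.607(1 - 218/812) = 0.0439L*.
The bracket is 0.731, giving L* = 0.444/0.0439 = 10.1.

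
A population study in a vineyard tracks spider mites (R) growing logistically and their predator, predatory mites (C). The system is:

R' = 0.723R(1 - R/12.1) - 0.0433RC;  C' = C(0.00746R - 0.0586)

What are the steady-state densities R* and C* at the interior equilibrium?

From dC/dt = 0 with C > 0: 0.00746R* = 0.0586, so R* = 7.86.
Substitute into dR/dt = 0: 0.723(1 - 7.86/12.1) = 0.0433C*.
The bracket is 0.351, giving C* = 0.254/0.0433 = 5.86.

R* ≈ 7.86, C* ≈ 5.86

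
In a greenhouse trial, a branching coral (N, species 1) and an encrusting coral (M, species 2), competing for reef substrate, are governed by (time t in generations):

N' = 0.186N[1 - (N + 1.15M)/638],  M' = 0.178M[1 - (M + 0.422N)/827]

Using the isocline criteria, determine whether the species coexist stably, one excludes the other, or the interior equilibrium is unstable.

Compare the nullcline intercepts: K1/α12 = 638/1.15 = 555 < K2 = 827; K2/α21 = 827/0.422 = 1960 > K1 = 638.
Since the inequalities point opposite ways, species 2 can invade but species 1 cannot.

species 2 excludes species 1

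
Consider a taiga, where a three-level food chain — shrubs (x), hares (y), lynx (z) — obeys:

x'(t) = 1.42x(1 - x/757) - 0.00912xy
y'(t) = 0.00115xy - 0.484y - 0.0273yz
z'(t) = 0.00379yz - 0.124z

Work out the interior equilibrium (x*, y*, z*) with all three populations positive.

x* ≈ 598, y* ≈ 32.7, z* ≈ 7.46

From dz/dt = 0: 0.00379y* = 0.124, so y* = 32.7.
From dx/dt = 0: 1.42(1 - x*/757) = 0.00912·32.7, giving x* = 757·(1 - 0.21) = 598.
From dy/dt = 0: 0.00115·598 - 0.484 = 0.0273z*, so z* = 0.204/0.0273 = 7.46.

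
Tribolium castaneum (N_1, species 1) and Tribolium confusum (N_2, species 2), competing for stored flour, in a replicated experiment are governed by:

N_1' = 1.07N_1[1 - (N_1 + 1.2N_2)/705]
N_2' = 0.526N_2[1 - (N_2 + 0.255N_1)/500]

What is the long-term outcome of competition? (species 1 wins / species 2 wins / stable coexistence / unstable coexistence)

stable coexistence

Compare the nullcline intercepts: K1/α12 = 705/1.2 = 588 > K2 = 500; K2/α21 = 500/0.255 = 1960 > K1 = 705.
Since both inequalities hold, each species can invade when rare, so the interior equilibrium is stable.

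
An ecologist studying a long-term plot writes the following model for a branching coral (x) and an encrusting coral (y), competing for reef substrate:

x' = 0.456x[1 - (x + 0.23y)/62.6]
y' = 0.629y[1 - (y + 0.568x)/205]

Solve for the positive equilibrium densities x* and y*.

Setting both brackets to zero gives the nullclines x + 0.23y = 62.6 and 0.568x + y = 205.
Substituting y = 205 - 0.568x into the first: x(1 - 0.23·0.568) = 62.6 - 0.23·205.
So x* = 15.5/0.869 = 17.8, and then y* = 205 - 0.568·17.8 = 195.

x* ≈ 17.8, y* ≈ 195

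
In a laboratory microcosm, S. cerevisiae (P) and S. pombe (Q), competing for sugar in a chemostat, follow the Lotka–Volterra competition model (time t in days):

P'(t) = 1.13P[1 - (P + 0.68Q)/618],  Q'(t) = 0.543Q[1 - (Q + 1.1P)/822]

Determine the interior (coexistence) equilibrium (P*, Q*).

Setting both brackets to zero gives the nullclines P + 0.68Q = 618 and 1.1P + Q = 822.
Substituting Q = 822 - 1.1P into the first: P(1 - 0.68·1.1) = 618 - 0.68·822.
So P* = 59/0.252 = 234, and then Q* = 822 - 1.1·234 = 564.

P* ≈ 234, Q* ≈ 564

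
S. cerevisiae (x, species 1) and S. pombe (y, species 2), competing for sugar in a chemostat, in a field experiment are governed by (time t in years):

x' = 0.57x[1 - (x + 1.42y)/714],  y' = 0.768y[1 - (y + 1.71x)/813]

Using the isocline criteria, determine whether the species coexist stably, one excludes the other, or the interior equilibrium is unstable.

Compare the nullcline intercepts: K1/α12 = 714/1.42 = 503 < K2 = 813; K2/α21 = 813/1.71 = 475 < K1 = 714.
Since both are reversed, neither can invade when rare; the interior point is a saddle.

unstable coexistence (outcome depends on initial conditions)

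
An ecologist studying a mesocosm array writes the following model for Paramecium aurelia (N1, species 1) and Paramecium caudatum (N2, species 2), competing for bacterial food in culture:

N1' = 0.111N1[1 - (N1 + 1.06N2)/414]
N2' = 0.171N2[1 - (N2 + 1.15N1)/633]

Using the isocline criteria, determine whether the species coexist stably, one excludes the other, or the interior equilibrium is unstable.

Compare the nullcline intercepts: K1/α12 = 414/1.06 = 391 < K2 = 633; K2/α21 = 633/1.15 = 550 > K1 = 414.
Since the inequalities point opposite ways, species 2 can invade but species 1 cannot.

species 2 excludes species 1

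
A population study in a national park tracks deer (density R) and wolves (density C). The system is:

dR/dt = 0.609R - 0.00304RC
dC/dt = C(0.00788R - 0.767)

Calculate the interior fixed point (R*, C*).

R* ≈ 97.3, C* ≈ 200

Set dC/dt = 0 with C > 0: 0.00788R - 0.767 = 0, so R* = 0.767/0.00788 = 97.3.
Set dR/dt = 0 with R > 0: 0.609 - 0.00304C = 0, so C* = 0.609/0.00304 = 200.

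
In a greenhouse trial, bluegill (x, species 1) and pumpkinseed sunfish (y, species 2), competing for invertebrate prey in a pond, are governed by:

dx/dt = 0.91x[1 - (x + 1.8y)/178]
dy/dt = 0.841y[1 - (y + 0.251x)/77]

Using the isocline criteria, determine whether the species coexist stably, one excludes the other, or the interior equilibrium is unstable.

Compare the nullcline intercepts: K1/α12 = 178/1.8 = 98.9 > K2 = 77; K2/α21 = 77/0.251 = 307 > K1 = 178.
Since both inequalities hold, each species can invade when rare, so the interior equilibrium is stable.

stable coexistence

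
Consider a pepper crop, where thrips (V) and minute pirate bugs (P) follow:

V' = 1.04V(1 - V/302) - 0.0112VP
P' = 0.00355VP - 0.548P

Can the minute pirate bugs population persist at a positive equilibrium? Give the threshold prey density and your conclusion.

The predator equation gives dP/dt > 0 only when V > 0.548/0.00355 = 154.
Without the predator, V → K = 302. Since 302 > 154, the predator can invade and persist.

Threshold V = 154; K > 154, so yes, the predator persists.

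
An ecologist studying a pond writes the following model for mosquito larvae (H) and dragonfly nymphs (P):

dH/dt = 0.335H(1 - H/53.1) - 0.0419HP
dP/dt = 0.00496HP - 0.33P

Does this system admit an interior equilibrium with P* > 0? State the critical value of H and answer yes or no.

The predator equation gives dP/dt > 0 only when H > 0.33/0.00496 = 66.5.
Without the predator, H → K = 53.1. Since 53.1 < 66.5, the predator cannot invade.

Threshold H = 66.5; K < 66.5, so no, the predator goes extinct.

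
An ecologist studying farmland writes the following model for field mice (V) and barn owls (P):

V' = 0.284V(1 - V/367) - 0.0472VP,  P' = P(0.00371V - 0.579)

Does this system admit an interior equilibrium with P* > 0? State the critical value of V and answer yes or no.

The predator equation gives dP/dt > 0 only when V > 0.579/0.00371 = 156.
Without the predator, V → K = 367. Since 367 > 156, the predator can invade and persist.

Threshold V = 156; K > 156, so yes, the predator persists.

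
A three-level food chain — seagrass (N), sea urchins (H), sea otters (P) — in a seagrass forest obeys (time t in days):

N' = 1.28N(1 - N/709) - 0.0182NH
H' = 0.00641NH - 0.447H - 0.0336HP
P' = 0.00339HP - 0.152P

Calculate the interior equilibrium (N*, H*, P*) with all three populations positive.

From dP/dt = 0: 0.00339H* = 0.152, so H* = 44.8.
From dN/dt = 0: 1.28(1 - N*/709) = 0.0182·44.8, giving N* = 709·(1 - 0.638) = 257.
From dH/dt = 0: 0.00641·257 - 0.447 = 0.0336P*, so P* = 1.2/0.0336 = 35.7.

N* ≈ 257, H* ≈ 44.8, P* ≈ 35.7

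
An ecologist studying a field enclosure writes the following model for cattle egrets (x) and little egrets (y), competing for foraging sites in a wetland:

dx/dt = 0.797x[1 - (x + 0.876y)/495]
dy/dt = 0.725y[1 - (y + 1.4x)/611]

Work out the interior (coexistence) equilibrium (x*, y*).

x* ≈ 178, y* ≈ 362

Setting both brackets to zero gives the nullclines x + 0.876y = 495 and 1.4x + y = 611.
Substituting y = 611 - 1.4x into the first: x(1 - 0.876·1.4) = 495 - 0.876·611.
So x* = -40.2/-0.226 = 178, and then y* = 611 - 1.4·178 = 362.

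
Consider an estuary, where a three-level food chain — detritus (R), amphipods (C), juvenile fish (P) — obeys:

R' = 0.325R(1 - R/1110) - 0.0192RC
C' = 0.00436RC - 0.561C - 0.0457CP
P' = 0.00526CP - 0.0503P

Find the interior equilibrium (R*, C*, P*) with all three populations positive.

R* ≈ 483, C* ≈ 9.56, P* ≈ 33.8

From dP/dt = 0: 0.00526C* = 0.0503, so C* = 9.56.
From dR/dt = 0: 0.325(1 - R*/1110) = 0.0192·9.56, giving R* = 1110·(1 - 0.565) = 483.
From dC/dt = 0: 0.00436·483 - 0.561 = 0.0457P*, so P* = 1.54/0.0457 = 33.8.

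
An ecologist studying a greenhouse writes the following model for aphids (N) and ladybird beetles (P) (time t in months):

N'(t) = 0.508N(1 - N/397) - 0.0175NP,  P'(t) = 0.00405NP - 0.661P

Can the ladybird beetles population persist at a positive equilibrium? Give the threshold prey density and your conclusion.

Threshold N = 163; K > 163, so yes, the predator persists.

The predator equation gives dP/dt > 0 only when N > 0.661/0.00405 = 163.
Without the predator, N → K = 397. Since 397 > 163, the predator can invade and persist.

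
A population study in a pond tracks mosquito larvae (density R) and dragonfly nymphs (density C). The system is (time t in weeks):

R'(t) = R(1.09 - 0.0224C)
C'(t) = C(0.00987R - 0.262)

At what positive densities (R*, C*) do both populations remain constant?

Set dC/dt = 0 with C > 0: 0.00987R - 0.262 = 0, so R* = 0.262/0.00987 = 26.5.
Set dR/dt = 0 with R > 0: 1.09 - 0.0224C = 0, so C* = 1.09/0.0224 = 48.7.

R* ≈ 26.5, C* ≈ 48.7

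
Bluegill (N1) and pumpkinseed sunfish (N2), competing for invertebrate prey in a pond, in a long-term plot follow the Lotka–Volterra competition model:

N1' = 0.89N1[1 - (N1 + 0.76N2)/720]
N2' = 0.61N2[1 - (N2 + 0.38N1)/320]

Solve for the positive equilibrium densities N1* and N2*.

N1* ≈ 670, N2* ≈ 65.2

Setting both brackets to zero gives the nullclines N1 + 0.76N2 = 720 and 0.38N1 + N2 = 320.
Substituting N2 = 320 - 0.38N1 into the first: N1(1 - 0.76·0.38) = 720 - 0.76·320.
So N1* = 477/0.711 = 670, and then N2* = 320 - 0.38·670 = 65.2.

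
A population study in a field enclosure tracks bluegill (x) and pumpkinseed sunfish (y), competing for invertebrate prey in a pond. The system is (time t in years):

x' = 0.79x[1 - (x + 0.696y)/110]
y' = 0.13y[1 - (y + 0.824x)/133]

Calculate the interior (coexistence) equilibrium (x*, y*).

Setting both brackets to zero gives the nullclines x + 0.696y = 110 and 0.824x + y = 133.
Substituting y = 133 - 0.824x into the first: x(1 - 0.696·0.824) = 110 - 0.696·133.
So x* = 17.4/0.426 = 40.9, and then y* = 133 - 0.824·40.9 = 99.3.

x* ≈ 40.9, y* ≈ 99.3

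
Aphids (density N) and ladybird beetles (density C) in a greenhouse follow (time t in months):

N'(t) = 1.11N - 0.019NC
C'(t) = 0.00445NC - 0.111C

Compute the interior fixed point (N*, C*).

N* ≈ 24.9, C* ≈ 58.4

Set dC/dt = 0 with C > 0: 0.00445N - 0.111 = 0, so N* = 0.111/0.00445 = 24.9.
Set dN/dt = 0 with N > 0: 1.11 - 0.019C = 0, so C* = 1.11/0.019 = 58.4.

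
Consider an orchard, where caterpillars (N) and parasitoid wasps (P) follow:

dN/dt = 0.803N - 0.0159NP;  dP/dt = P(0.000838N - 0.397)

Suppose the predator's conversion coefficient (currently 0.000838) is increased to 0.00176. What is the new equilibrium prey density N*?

At the interior fixed point, setting dP/dt = 0 with P > 0 fixes N* = (predator death rate)/(NP coefficient) — independent of the other coefficients.
With the change, N* = 0.397/0.00176 = 226; it falls from 474.

N* ≈ 226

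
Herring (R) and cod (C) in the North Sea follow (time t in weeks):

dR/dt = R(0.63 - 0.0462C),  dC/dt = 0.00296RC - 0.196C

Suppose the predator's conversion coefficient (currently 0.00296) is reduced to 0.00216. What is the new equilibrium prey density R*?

At the interior fixed point, setting dC/dt = 0 with C > 0 fixes R* = (predator death rate)/(RC coefficient) — independent of the other coefficients.
With the change, R* = 0.196/0.00216 = 90.7; it rises from 66.2.

R* ≈ 90.7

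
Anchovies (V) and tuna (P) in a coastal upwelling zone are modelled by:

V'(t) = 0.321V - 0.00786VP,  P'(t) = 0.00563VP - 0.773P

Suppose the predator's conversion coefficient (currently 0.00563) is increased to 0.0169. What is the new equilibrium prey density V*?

V* ≈ 45.7

At the interior fixed point, setting dP/dt = 0 with P > 0 fixes V* = (predator death rate)/(VP coefficient) — independent of the other coefficients.
With the change, V* = 0.773/0.0169 = 45.7; it falls from 137.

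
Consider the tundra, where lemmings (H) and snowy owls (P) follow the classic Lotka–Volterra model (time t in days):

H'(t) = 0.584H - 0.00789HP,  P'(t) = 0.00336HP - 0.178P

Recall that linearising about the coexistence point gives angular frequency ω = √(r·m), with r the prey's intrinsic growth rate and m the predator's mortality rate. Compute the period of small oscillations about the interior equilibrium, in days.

Here r = 0.584 and m = 0.178, so r·m = 0.104.
ω = √0.104 = 0.322 per day, hence T = 2π/ω ≈ 19.5 days.

T ≈ 19.5 days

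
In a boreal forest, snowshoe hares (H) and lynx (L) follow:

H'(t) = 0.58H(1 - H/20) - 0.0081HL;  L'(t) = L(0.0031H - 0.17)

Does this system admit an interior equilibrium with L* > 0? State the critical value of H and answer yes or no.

The predator equation gives dL/dt > 0 only when H > 0.17/0.0031 = 54.8.
Without the predator, H → K = 20. Since 20 < 54.8, the predator cannot invade.

Threshold H = 54.8; K < 54.8, so no, the predator goes extinct.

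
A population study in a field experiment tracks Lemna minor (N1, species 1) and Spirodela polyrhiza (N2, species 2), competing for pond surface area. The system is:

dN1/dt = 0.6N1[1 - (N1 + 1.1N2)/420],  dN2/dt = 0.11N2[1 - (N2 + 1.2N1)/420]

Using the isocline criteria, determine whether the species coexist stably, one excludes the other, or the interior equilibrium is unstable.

unstable coexistence (outcome depends on initial conditions)

Compare the nullcline intercepts: K1/α12 = 420/1.1 = 382 < K2 = 420; K2/α21 = 420/1.2 = 350 < K1 = 420.
Since both are reversed, neither can invade when rare; the interior point is a saddle.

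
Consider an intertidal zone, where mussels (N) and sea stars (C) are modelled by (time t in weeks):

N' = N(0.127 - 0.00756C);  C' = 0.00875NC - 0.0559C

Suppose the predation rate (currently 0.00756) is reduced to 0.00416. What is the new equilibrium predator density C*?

C* ≈ 30.5

At the interior fixed point, setting dN/dt = 0 with N > 0 fixes C* = (prey growth rate)/(NC coefficient) — independent of the other coefficients.
With the change, C* = 0.127/0.00416 = 30.5; it rises from 16.8.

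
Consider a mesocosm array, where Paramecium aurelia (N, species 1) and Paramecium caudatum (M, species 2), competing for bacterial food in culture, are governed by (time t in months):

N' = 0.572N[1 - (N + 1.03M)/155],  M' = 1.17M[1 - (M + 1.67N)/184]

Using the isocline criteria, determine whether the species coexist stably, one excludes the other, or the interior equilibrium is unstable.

Compare the nullcline intercepts: K1/α12 = 155/1.03 = 150 < K2 = 184; K2/α21 = 184/1.67 = 110 < K1 = 155.
Since both are reversed, neither can invade when rare; the interior point is a saddle.

unstable coexistence (outcome depends on initial conditions)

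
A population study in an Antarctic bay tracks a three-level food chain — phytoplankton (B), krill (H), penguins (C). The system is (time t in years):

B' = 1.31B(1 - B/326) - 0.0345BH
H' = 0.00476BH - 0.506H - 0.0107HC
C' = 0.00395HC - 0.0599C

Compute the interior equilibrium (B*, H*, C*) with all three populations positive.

From dC/dt = 0: 0.00395H* = 0.0599, so H* = 15.2.
From dB/dt = 0: 1.31(1 - B*/326) = 0.0345·15.2, giving B* = 326·(1 - 0.399) = 196.
From dH/dt = 0: 0.00476·196 - 0.506 = 0.0107C*, so C* = 0.426/0.0107 = 39.8.

B* ≈ 196, H* ≈ 15.2, C* ≈ 39.8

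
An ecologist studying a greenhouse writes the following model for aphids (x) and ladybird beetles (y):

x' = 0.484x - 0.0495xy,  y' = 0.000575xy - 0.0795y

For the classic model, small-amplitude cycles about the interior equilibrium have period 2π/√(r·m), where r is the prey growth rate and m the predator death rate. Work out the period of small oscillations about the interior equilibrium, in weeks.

T ≈ 32 weeks

Here r = 0.484 and m = 0.0795, so r·m = 0.0385.
ω = √0.0385 = 0.196 per week, hence T = 2π/ω ≈ 32 weeks.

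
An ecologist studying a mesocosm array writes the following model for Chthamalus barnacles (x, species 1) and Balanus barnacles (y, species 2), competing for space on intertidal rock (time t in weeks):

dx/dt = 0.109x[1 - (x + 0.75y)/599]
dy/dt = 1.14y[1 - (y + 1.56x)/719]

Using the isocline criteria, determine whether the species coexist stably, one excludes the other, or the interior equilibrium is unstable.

Compare the nullcline intercepts: K1/α12 = 599/0.75 = 799 > K2 = 719; K2/α21 = 719/1.56 = 461 < K1 = 599.
Since the inequalities point opposite ways, species 1 can invade but species 2 cannot.

species 1 excludes species 2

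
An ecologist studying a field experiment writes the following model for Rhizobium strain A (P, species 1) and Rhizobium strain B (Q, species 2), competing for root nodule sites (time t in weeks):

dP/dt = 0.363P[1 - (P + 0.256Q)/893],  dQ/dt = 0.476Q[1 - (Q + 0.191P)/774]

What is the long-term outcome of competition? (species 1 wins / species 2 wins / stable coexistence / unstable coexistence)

Compare the nullcline intercepts: K1/α12 = 893/0.256 = 3490 > K2 = 774; K2/α21 = 774/0.191 = 4050 > K1 = 893.
Since both inequalities hold, each species can invade when rare, so the interior equilibrium is stable.

stable coexistence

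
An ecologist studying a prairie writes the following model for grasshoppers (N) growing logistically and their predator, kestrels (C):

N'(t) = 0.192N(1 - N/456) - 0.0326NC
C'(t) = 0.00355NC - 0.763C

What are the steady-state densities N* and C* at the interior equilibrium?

N* ≈ 215, C* ≈ 3.11

From dC/dt = 0 with C > 0: 0.00355N* = 0.763, so N* = 215.
Substitute into dN/dt = 0: 0.192(1 - 215/456) = 0.0326C*.
The bracket is 0.529, giving C* = 0.102/0.0326 = 3.11.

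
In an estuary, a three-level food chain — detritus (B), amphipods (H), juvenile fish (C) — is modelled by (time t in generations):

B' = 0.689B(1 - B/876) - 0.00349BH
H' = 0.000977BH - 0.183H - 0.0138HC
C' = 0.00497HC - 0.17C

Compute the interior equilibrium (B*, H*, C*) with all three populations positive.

From dC/dt = 0: 0.00497H* = 0.17, so H* = 34.2.
From dB/dt = 0: 0.689(1 - B*/876) = 0.00349·34.2, giving B* = 876·(1 - 0.173) = 724.
From dH/dt = 0: 0.000977·724 - 0.183 = 0.0138C*, so C* = 0.525/0.0138 = 38.

B* ≈ 724, H* ≈ 34.2, C* ≈ 38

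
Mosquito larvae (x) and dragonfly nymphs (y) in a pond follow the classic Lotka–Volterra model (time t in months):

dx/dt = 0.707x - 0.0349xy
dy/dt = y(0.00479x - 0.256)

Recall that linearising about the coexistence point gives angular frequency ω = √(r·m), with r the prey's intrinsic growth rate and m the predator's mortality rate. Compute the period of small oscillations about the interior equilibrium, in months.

T ≈ 14.8 months

Here r = 0.707 and m = 0.256, so r·m = 0.181.
ω = √0.181 = 0.425 per month, hence T = 2π/ω ≈ 14.8 months.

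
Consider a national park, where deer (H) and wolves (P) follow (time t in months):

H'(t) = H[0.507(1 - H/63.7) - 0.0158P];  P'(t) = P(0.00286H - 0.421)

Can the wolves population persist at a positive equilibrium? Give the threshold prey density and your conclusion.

Threshold H = 147; K < 147, so no, the predator goes extinct.

The predator equation gives dP/dt > 0 only when H > 0.421/0.00286 = 147.
Without the predator, H → K = 63.7. Since 63.7 < 147, the predator cannot invade.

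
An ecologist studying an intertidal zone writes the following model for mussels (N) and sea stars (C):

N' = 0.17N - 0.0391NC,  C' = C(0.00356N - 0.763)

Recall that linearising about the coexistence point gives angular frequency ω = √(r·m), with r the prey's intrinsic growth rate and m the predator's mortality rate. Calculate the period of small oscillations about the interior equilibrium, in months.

T ≈ 17.4 months

Here r = 0.17 and m = 0.763, so r·m = 0.13.
ω = √0.13 = 0.36 per month, hence T = 2π/ω ≈ 17.4 months.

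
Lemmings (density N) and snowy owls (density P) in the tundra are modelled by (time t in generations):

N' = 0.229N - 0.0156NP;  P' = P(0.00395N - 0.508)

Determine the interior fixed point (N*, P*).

N* ≈ 129, P* ≈ 14.7

Set dP/dt = 0 with P > 0: 0.00395N - 0.508 = 0, so N* = 0.508/0.00395 = 129.
Set dN/dt = 0 with N > 0: 0.229 - 0.0156P = 0, so P* = 0.229/0.0156 = 14.7.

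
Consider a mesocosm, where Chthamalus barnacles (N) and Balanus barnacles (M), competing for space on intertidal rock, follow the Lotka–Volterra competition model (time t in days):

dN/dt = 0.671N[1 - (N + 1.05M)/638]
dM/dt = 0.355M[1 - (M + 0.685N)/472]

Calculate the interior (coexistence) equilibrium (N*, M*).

Setting both brackets to zero gives the nullclines N + 1.05M = 638 and 0.685N + M = 472.
Substituting M = 472 - 0.685N into the first: N(1 - 1.05·0.685) = 638 - 1.05·472.
So N* = 142/0.281 = 507, and then M* = 472 - 0.685·507 = 125.

N* ≈ 507, M* ≈ 125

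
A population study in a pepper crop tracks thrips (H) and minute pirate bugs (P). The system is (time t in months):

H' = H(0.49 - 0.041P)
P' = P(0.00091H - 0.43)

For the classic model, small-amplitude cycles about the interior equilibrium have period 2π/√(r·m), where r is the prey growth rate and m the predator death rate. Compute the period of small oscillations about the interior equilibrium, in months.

Here r = 0.49 and m = 0.43, so r·m = 0.211.
ω = √0.211 = 0.459 per month, hence T = 2π/ω ≈ 13.7 months.

T ≈ 13.7 months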